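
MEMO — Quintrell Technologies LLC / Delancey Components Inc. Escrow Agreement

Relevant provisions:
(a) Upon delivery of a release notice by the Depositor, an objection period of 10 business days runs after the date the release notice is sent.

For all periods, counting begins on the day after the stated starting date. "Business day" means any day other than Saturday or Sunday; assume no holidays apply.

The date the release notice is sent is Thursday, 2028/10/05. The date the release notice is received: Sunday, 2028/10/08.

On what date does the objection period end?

2028/10/19

The last day of the objection period: 10 business days after Thursday, 2028/10/05, skipping weekends — Oct 6, Oct 9, Oct 10, Oct 11, Oct 12, Oct 13, Oct 16, Oct 17, Oct 18, Oct 19 — lands on Thursday, 2028/10/19.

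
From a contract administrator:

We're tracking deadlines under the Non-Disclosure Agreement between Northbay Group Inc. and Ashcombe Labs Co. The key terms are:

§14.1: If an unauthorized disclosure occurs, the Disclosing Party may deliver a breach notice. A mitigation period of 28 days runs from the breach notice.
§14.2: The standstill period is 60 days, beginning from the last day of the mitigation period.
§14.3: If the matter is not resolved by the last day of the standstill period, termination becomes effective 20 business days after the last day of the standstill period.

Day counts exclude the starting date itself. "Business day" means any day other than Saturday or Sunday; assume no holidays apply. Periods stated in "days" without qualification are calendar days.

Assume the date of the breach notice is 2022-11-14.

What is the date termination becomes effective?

2023-03-10

The last day of the mitigation period: 2022-11-14 + 28 days = 2022-12-12.
Adding 60 calendar days to 2022-12-12 gives 2023-02-10, which is the last day of the standstill period.
The date termination becomes effective: 20 business days after Friday, 2023-02-10, skipping weekends — Feb 13, Feb 14, Feb 15, Feb 16, …, Mar 8, Mar 9, Mar 10 — lands on Friday, 2023-03-10.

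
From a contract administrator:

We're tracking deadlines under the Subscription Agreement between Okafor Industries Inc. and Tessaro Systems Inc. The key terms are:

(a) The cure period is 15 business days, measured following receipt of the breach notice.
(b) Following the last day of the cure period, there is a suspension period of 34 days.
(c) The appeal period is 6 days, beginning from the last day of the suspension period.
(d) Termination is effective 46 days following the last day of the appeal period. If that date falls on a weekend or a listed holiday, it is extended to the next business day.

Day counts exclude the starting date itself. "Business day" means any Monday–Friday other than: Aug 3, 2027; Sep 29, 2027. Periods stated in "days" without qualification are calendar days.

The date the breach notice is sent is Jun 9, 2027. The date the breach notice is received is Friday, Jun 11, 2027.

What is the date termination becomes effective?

The last day of the cure period: counting 15 business days from Friday, Jun 11, 2027 (Jun 14, Jun 15, Jun 16, Jun 17, …, Jun 30, Jul 1, Jul 2, skipping weekends) reaches Friday, Jul 2, 2027.
The last day of the suspension period: 34 calendar days after Jul 2, 2027 is Aug 5, 2027.
Adding 6 calendar days to Aug 5, 2027 gives Aug 11, 2027, which is the last day of the appeal period.
The date termination becomes effective: 46 calendar days after Aug 11, 2027 is Sep 26, 2027. That falls on a Sunday, so it rolls to the next business day, Monday, Sep 27, 2027.

Sep 27, 2027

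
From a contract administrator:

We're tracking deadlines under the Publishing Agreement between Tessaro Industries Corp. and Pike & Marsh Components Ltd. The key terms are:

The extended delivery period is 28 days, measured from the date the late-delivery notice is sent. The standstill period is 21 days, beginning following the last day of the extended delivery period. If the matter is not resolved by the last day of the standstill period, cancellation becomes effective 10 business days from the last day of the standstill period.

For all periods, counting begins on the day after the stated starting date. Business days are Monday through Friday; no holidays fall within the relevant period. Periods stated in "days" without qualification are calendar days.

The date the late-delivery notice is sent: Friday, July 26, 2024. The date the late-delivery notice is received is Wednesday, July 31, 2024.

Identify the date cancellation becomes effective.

September 27, 2024

The last day of the extended delivery period: July 26, 2024 + 28 days = August 23, 2024.
Adding 21 calendar days to August 23, 2024 gives September 13, 2024, which is the last day of the standstill period.
From Friday, September 13, 2024, 10 business days (Sep 16, Sep 17, Sep 18, Sep 19, Sep 20, Sep 23, Sep 24, Sep 25, Sep 26, Sep 27, skipping weekends) brings us to Friday, September 27, 2024, which is the date cancellation becomes effective.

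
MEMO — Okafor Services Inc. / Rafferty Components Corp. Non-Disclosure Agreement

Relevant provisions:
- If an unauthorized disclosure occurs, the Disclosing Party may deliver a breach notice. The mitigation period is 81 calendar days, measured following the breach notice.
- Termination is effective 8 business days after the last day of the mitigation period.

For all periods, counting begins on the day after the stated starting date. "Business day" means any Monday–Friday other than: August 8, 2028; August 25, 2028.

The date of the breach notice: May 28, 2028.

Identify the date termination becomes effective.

The last day of the mitigation period: 81 calendar days after May 28, 2028 is August 17, 2028.
The date termination becomes effective: counting 8 business days from Thursday, August 17, 2028 (Aug 18, Aug 21, Aug 22, Aug 23, Aug 24, Aug 28, Aug 29, Aug 30, skipping weekends and the listed holiday on Aug 25) reaches Wednesday, August 30, 2028.

August 30, 2028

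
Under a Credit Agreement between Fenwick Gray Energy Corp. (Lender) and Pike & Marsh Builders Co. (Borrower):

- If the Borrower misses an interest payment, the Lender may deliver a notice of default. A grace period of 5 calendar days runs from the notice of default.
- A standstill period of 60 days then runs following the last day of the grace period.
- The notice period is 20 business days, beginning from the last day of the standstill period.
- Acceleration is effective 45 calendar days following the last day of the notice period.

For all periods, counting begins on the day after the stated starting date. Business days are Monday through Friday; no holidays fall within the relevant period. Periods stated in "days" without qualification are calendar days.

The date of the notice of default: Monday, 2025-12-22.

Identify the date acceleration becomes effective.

2026-05-09

The last day of the grace period: 5 calendar days after 2025-12-22 is 2025-12-27.
The last day of the standstill period: 2025-12-27 + 60 days = 2026-02-25.
From Wednesday, 2026-02-25, 20 business days (Feb 26, Feb 27, Mar 2, Mar 3, …, Mar 23, Mar 24, Mar 25, skipping weekends) brings us to Wednesday, 2026-03-25, which is the last day of the notice period.
The date acceleration becomes effective: 2026-03-25 + 45 days = 2026-05-09.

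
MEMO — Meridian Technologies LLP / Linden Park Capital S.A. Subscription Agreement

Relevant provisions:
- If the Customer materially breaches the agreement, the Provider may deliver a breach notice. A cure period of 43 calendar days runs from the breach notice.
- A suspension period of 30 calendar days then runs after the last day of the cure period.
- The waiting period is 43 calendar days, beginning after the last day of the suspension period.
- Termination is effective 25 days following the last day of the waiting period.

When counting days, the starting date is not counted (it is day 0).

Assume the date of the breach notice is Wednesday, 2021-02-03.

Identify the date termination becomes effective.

Adding 43 calendar days to 2021-02-03 gives 2021-03-18, which is the last day of the cure period.
The last day of the suspension period: 30 calendar days after 2021-03-18 is 2021-04-17.
Adding 43 calendar days to 2021-04-17 gives 2021-05-30, which is the last day of the waiting period.
Adding 25 calendar days to 2021-05-30 gives 2021-06-24, which is the date termination becomes effective.

2021-06-24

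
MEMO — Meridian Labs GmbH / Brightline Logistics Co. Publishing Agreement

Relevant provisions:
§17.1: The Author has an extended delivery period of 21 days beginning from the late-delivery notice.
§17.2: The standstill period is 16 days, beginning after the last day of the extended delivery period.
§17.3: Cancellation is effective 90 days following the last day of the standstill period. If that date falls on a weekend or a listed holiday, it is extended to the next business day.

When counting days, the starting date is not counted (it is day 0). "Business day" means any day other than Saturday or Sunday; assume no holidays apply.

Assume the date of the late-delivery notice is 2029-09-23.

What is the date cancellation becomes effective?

The last day of the extended delivery period: 2029-09-23 + 21 days = 2029-10-14.
The last day of the standstill period: 16 calendar days after 2029-10-14 is 2029-10-30.
The date cancellation becomes effective: 2029-10-30 + 90 days = 2030-01-28. 2030-01-28 is a Monday, so no roll-forward applies.

2030-01-28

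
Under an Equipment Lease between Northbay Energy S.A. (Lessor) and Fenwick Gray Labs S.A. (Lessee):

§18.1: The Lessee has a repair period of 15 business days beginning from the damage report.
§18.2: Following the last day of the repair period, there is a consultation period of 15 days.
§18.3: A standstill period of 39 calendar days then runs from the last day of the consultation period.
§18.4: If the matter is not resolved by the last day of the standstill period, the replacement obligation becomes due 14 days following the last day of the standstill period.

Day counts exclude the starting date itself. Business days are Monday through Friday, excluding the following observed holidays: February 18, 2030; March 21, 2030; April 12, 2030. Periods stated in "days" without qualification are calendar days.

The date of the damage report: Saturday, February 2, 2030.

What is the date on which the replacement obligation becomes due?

May 4, 2030

The last day of the repair period: 15 business days after Saturday, February 2, 2030, skipping weekends and the listed holiday on Feb 18 — Feb 4, Feb 5, Feb 6, Feb 7, …, Feb 21, Feb 22, Feb 25 — lands on Monday, February 25, 2030.
The last day of the consultation period: 15 calendar days after February 25, 2030 is March 12, 2030.
The last day of the standstill period: March 12, 2030 + 39 days = April 20, 2030.
Adding 14 calendar days to April 20, 2030 gives May 4, 2030, which is the date on which the replacement obligation becomes due.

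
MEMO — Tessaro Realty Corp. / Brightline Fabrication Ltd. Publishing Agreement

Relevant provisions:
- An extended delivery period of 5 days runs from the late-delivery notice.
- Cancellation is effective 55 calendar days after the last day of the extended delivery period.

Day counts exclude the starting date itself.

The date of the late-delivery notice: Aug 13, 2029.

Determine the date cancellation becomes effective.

Oct 12, 2029

The last day of the extended delivery period: Aug 13, 2029 + 5 days = Aug 18, 2029.
The date cancellation becomes effective: Aug 18, 2029 + 55 days = Oct 12, 2029.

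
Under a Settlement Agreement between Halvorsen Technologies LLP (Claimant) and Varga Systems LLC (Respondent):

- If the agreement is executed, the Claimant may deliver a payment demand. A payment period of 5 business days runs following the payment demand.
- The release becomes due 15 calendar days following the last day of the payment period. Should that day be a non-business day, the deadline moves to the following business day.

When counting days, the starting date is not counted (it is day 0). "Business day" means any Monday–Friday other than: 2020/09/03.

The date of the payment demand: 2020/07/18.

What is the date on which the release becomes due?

2020/08/10

From Saturday, 2020/07/18, 5 business days (Jul 20, Jul 21, Jul 22, Jul 23, Jul 24, skipping weekends) brings us to Friday, 2020/07/24, which is the last day of the payment period.
The date on which the release becomes due: 15 calendar days after 2020/07/24 is 2020/08/08. That falls on a Saturday, so it rolls to the next business day, Monday, 2020/08/10.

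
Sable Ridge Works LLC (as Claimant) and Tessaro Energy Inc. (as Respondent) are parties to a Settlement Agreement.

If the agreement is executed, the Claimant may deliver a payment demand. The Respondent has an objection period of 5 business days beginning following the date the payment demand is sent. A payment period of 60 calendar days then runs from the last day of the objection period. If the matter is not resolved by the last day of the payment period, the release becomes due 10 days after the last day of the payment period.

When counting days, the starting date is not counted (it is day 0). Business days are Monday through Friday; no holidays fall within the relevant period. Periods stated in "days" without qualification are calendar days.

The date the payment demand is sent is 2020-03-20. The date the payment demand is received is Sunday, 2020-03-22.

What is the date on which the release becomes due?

From Friday, 2020-03-20, 5 business days (Mar 23, Mar 24, Mar 25, Mar 26, Mar 27, skipping weekends) brings us to Friday, 2020-03-27, which is the last day of the objection period.
Adding 60 calendar days to 2020-03-27 gives 2020-05-26, which is the last day of the payment period.
Adding 10 calendar days to 2020-05-26 gives 2020-06-05, which is the date on which the release becomes due.

2020-06-05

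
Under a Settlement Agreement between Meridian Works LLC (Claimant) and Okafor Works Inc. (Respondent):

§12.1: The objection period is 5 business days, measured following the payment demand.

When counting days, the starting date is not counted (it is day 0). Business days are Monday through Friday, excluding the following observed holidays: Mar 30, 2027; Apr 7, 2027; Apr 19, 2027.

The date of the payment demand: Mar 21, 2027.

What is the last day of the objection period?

The last day of the objection period: 5 business days after Sunday, Mar 21, 2027, skipping weekends — Mar 22, Mar 23, Mar 24, Mar 25, Mar 26 — lands on Friday, Mar 26, 2027.

Mar 26, 2027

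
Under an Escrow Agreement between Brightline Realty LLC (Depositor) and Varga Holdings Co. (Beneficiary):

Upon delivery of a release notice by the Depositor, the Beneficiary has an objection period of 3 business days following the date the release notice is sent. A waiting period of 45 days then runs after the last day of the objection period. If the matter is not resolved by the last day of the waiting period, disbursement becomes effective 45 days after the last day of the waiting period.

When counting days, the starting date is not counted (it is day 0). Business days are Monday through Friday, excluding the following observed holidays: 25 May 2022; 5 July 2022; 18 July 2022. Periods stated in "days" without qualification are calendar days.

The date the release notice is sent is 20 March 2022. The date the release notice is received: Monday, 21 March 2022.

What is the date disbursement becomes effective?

From Sunday, 20 March 2022, 3 business days (Mar 21, Mar 22, Mar 23, skipping weekends) brings us to Wednesday, 23 March 2022, which is the last day of the objection period.
Adding 45 calendar days to 23 March 2022 gives 7 May 2022, which is the last day of the waiting period.
The date disbursement becomes effective: 45 calendar days after 7 May 2022 is 21 June 2022.

21 June 2022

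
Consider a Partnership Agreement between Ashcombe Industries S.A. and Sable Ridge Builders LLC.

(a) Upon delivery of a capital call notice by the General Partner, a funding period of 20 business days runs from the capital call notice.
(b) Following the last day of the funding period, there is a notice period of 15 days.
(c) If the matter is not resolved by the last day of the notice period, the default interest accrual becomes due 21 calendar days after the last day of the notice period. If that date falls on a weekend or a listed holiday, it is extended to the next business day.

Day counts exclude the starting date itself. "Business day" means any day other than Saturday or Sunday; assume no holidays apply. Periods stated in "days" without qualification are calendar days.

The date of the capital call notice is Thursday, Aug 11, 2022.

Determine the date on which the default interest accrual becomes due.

Oct 14, 2022

The last day of the funding period: counting 20 business days from Thursday, Aug 11, 2022 (Aug 12, Aug 15, Aug 16, Aug 17, …, Sep 6, Sep 7, Sep 8, skipping weekends) reaches Thursday, Sep 8, 2022.
Adding 15 calendar days to Sep 8, 2022 gives Sep 23, 2022, which is the last day of the notice period.
The date on which the default interest accrual becomes due: 21 calendar days after Sep 23, 2022 is Oct 14, 2022. Oct 14, 2022 is a Friday, so no roll-forward applies.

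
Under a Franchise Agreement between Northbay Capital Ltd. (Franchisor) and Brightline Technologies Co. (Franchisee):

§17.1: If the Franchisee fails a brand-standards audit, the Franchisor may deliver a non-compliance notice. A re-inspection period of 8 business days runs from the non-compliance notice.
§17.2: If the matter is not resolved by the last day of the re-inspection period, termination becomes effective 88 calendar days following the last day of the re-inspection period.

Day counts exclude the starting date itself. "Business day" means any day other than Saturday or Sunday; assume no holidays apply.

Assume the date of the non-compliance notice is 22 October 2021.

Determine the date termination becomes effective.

30 January 2022

The last day of the re-inspection period: 8 business days after Friday, 22 October 2021, skipping weekends — Oct 25, Oct 26, Oct 27, Oct 28, Oct 29, Nov 1, Nov 2, Nov 3 — lands on Wednesday, 3 November 2021.
The date termination becomes effective: 88 calendar days after 3 November 2021 is 30 January 2022.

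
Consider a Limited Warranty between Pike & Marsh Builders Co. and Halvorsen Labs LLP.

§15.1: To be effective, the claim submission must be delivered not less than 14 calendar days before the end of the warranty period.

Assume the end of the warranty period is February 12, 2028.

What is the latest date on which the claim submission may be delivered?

January 29, 2028

Counting back 14 calendar days from February 12, 2028 gives January 29, 2028.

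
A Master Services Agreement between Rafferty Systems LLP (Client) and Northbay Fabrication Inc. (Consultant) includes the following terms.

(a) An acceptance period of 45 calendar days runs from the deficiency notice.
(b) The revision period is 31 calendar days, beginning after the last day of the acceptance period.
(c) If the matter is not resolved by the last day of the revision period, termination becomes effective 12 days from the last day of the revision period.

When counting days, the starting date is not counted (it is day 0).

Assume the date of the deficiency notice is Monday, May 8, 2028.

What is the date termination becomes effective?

Aug 4, 2028

The last day of the acceptance period: May 8, 2028 + 45 days = Jun 22, 2028.
The last day of the revision period: Jun 22, 2028 + 31 days = Jul 23, 2028.
The date termination becomes effective: 12 calendar days after Jul 23, 2028 is Aug 4, 2028.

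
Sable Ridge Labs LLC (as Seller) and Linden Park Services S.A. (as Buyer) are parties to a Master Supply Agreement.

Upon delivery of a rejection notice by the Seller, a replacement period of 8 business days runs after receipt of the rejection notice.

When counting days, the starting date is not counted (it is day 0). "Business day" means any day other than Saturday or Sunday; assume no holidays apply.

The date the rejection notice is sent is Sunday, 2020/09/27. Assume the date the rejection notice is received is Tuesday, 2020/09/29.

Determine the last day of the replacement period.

The last day of the replacement period: 8 business days after Tuesday, 2020/09/29, skipping weekends — Sep 30, Oct 1, Oct 2, Oct 5, Oct 6, Oct 7, Oct 8, Oct 9 — lands on Friday, 2020/10/09.

2020/10/09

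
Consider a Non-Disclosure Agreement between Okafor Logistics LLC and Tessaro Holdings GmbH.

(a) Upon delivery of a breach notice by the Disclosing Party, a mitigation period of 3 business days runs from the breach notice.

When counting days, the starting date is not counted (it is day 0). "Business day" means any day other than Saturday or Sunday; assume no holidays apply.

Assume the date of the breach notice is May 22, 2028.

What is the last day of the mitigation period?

May 25, 2028

The last day of the mitigation period: 3 business days after Monday, May 22, 2028, skipping weekends — May 23, May 24, May 25 — lands on Thursday, May 25, 2028.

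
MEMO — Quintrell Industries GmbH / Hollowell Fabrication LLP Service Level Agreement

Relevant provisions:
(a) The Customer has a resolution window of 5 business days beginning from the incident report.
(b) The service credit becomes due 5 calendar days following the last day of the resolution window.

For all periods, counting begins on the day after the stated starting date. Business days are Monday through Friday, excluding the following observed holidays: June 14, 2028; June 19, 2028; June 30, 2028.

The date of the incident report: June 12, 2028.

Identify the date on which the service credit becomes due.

June 26, 2028

The last day of the resolution window: counting 5 business days from Monday, June 12, 2028 (Jun 13, Jun 15, Jun 16, Jun 20, Jun 21, skipping weekends and the listed holidays on Jun 14, Jun 19) reaches Wednesday, June 21, 2028.
Adding 5 calendar days to June 21, 2028 gives June 26, 2028, which is the date on which the service credit becomes due.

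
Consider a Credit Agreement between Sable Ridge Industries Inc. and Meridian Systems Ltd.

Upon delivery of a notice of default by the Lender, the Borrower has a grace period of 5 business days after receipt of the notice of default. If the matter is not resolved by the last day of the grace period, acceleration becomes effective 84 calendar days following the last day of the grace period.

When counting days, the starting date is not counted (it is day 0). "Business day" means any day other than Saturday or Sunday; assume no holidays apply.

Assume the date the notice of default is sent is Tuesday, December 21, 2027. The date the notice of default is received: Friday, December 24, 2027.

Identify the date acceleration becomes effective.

The last day of the grace period: counting 5 business days from Friday, December 24, 2027 (Dec 27, Dec 28, Dec 29, Dec 30, Dec 31, skipping weekends) reaches Friday, December 31, 2027.
The date acceleration becomes effective: 84 calendar days after December 31, 2027 is March 24, 2028.

March 24, 2028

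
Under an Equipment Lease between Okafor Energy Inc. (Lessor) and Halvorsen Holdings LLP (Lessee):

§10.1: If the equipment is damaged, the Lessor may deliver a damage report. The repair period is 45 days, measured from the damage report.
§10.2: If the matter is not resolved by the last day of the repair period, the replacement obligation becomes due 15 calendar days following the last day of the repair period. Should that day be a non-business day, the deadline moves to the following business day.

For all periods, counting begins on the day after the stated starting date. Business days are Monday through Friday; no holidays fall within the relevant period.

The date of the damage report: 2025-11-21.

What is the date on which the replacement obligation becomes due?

2026-01-20

Adding 45 calendar days to 2025-11-21 gives 2026-01-05, which is the last day of the repair period.
The date on which the replacement obligation becomes due: 2026-01-05 + 15 days = 2026-01-20. 2026-01-20 is a Tuesday, so no roll-forward applies.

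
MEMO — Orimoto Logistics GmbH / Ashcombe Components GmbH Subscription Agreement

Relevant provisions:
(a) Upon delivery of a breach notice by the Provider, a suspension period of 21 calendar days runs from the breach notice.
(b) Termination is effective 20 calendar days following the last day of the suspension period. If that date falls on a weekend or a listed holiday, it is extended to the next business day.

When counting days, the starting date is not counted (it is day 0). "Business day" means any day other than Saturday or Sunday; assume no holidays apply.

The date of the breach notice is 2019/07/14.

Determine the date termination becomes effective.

2019/08/26

The last day of the suspension period: 21 calendar days after 2019/07/14 is 2019/08/04.
The date termination becomes effective: 2019/08/04 + 20 days = 2019/08/24. That falls on a Saturday, so it rolls to the next business day, Monday, 2019/08/26.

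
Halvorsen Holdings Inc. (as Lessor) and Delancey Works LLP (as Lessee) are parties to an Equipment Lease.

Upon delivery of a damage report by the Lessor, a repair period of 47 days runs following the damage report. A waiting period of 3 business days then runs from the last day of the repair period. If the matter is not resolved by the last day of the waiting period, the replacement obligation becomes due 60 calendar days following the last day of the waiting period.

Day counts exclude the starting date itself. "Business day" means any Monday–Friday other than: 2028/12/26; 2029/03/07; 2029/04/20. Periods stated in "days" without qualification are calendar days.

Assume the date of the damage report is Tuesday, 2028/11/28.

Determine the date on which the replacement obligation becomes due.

Adding 47 calendar days to 2028/11/28 gives 2029/01/14, which is the last day of the repair period.
The last day of the waiting period: counting 3 business days from Sunday, 2029/01/14 (Jan 15, Jan 16, Jan 17, skipping weekends) reaches Wednesday, 2029/01/17.
The date on which the replacement obligation becomes due: 2029/01/17 + 60 days = 2029/03/18.

2029/03/18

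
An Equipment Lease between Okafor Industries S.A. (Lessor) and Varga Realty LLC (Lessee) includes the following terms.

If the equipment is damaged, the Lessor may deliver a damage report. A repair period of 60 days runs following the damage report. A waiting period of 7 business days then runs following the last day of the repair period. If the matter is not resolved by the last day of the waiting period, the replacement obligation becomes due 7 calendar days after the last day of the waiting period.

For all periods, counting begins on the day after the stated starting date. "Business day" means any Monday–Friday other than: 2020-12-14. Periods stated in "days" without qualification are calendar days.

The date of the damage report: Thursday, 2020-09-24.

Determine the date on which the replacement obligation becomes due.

2020-12-09

Adding 60 calendar days to 2020-09-24 gives 2020-11-23, which is the last day of the repair period.
The last day of the waiting period: counting 7 business days from Monday, 2020-11-23 (Nov 24, Nov 25, Nov 26, Nov 27, Nov 30, Dec 1, Dec 2, skipping weekends) reaches Wednesday, 2020-12-02.
Adding 7 calendar days to 2020-12-02 gives 2020-12-09, which is the date on which the replacement obligation becomes due.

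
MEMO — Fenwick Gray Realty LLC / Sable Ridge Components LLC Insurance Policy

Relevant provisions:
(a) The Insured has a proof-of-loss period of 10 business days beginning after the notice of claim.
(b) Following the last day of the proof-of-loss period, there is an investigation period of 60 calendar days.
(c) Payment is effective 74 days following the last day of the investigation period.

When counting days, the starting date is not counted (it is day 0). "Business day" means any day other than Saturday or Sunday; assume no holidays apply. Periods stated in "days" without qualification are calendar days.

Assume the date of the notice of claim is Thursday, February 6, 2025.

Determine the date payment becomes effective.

July 4, 2025

From Thursday, February 6, 2025, 10 business days (Feb 7, Feb 10, Feb 11, Feb 12, Feb 13, Feb 14, Feb 17, Feb 18, Feb 19, Feb 20, skipping weekends) brings us to Thursday, February 20, 2025, which is the last day of the proof-of-loss period.
Adding 60 calendar days to February 20, 2025 gives April 21, 2025, which is the last day of the investigation period.
The date payment becomes effective: 74 calendar days after April 21, 2025 is July 4, 2025.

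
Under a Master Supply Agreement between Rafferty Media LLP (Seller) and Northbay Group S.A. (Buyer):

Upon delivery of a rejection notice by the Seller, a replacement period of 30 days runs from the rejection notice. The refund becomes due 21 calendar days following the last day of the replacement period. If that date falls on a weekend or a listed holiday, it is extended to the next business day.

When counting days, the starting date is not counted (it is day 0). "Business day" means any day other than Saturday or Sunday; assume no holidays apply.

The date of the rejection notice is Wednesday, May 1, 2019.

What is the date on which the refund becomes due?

June 21, 2019

The last day of the replacement period: 30 calendar days after May 1, 2019 is May 31, 2019.
The date on which the refund becomes due: 21 calendar days after May 31, 2019 is June 21, 2019. June 21, 2019 is a Friday, so no roll-forward applies.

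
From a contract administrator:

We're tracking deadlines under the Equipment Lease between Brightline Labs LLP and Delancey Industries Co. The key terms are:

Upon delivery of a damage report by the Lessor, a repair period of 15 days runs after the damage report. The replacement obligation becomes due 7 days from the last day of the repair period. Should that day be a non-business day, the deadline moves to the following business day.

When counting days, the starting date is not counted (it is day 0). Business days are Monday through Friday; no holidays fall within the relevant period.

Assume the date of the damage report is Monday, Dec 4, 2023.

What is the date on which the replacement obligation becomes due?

Dec 26, 2023

Adding 15 calendar days to Dec 4, 2023 gives Dec 19, 2023, which is the last day of the repair period.
The date on which the replacement obligation becomes due: 7 calendar days after Dec 19, 2023 is Dec 26, 2023. Dec 26, 2023 is a Tuesday, so no roll-forward applies.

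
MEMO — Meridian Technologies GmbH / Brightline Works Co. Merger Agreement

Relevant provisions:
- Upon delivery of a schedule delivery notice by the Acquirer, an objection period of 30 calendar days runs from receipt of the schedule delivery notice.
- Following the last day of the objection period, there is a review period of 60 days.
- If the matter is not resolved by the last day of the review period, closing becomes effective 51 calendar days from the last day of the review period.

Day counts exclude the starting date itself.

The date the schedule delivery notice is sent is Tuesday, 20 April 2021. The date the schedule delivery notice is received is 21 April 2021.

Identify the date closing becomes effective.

The last day of the objection period: 30 calendar days after 21 April 2021 is 21 May 2021.
The last day of the review period: 21 May 2021 + 60 days = 20 July 2021.
The date closing becomes effective: 51 calendar days after 20 July 2021 is 9 September 2021.

9 September 2021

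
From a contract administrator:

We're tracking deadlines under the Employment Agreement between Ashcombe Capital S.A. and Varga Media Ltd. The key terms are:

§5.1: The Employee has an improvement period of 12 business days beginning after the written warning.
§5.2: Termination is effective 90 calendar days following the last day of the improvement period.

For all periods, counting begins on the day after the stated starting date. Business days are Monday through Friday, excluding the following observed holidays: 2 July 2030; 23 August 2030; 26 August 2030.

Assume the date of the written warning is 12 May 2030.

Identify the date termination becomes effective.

26 August 2030

The last day of the improvement period: 12 business days after Sunday, 12 May 2030, skipping weekends — May 13, May 14, May 15, May 16, …, May 24, May 27, May 28 — lands on Tuesday, 28 May 2030.
The date termination becomes effective: 90 calendar days after 28 May 2030 is 26 August 2030.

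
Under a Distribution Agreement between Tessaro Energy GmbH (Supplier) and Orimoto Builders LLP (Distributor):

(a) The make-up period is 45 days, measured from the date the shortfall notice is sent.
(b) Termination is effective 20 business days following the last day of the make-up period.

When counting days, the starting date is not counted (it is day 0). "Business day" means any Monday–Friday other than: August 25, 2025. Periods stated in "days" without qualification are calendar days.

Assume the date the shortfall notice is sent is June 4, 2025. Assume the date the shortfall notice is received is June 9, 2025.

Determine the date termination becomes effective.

August 15, 2025

The last day of the make-up period: 45 calendar days after June 4, 2025 is July 19, 2025.
The date termination becomes effective: 20 business days after Saturday, July 19, 2025, skipping weekends — Jul 21, Jul 22, Jul 23, Jul 24, …, Aug 13, Aug 14, Aug 15 — lands on Friday, August 15, 2025.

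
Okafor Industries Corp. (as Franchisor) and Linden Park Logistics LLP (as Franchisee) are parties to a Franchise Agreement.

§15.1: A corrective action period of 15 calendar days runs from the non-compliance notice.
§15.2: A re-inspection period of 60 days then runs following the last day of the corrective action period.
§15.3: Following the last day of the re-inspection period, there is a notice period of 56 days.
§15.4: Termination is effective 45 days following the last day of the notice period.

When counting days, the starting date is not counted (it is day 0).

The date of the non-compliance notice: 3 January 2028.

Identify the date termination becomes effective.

27 June 2028

Adding 15 calendar days to 3 January 2028 gives 18 January 2028, which is the last day of the corrective action period.
The last day of the re-inspection period: 60 calendar days after 18 January 2028 is 18 March 2028.
Adding 56 calendar days to 18 March 2028 gives 13 May 2028, which is the last day of the notice period.
Adding 45 calendar days to 13 May 2028 gives 27 June 2028, which is the date termination becomes effective.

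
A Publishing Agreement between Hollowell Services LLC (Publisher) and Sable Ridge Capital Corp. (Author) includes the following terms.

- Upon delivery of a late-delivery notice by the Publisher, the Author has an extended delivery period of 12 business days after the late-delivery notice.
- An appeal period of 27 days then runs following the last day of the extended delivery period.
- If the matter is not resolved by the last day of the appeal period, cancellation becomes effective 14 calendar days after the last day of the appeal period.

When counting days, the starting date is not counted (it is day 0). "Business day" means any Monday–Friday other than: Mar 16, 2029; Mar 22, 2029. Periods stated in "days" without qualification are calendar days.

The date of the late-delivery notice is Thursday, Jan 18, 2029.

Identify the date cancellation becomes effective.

The last day of the extended delivery period: counting 12 business days from Thursday, Jan 18, 2029 (Jan 19, Jan 22, Jan 23, Jan 24, …, Feb 1, Feb 2, Feb 5, skipping weekends) reaches Monday, Feb 5, 2029.
The last day of the appeal period: Feb 5, 2029 + 27 days = Mar 4, 2029.
The date cancellation becomes effective: Mar 4, 2029 + 14 days = Mar 18, 2029.

Mar 18, 2029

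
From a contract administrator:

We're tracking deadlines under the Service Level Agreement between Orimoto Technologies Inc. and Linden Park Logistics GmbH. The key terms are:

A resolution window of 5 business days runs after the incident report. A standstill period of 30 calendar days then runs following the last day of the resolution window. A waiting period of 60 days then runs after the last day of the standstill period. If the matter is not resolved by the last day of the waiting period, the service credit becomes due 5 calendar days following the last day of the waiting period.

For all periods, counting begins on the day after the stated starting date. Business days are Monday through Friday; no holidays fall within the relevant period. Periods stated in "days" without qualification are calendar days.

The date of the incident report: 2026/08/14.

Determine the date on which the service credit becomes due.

From Friday, 2026/08/14, 5 business days (Aug 17, Aug 18, Aug 19, Aug 20, Aug 21, skipping weekends) brings us to Friday, 2026/08/21, which is the last day of the resolution window.
Adding 30 calendar days to 2026/08/21 gives 2026/09/20, which is the last day of the standstill period.
The last day of the waiting period: 2026/09/20 + 60 days = 2026/11/19.
The date on which the service credit becomes due: 5 calendar days after 2026/11/19 is 2026/11/24.

2026/11/24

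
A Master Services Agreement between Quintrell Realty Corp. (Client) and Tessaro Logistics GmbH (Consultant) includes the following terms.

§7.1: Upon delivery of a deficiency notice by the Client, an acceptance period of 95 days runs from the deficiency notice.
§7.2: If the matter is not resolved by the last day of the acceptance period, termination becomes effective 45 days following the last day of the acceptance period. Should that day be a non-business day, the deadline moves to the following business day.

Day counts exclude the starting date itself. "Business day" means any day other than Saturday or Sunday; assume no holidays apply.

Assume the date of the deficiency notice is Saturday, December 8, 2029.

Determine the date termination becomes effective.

April 29, 2030

Adding 95 calendar days to December 8, 2029 gives March 13, 2030, which is the last day of the acceptance period.
The date termination becomes effective: March 13, 2030 + 45 days = April 27, 2030. That falls on a Saturday, so it rolls to the next business day, Monday, April 29, 2030.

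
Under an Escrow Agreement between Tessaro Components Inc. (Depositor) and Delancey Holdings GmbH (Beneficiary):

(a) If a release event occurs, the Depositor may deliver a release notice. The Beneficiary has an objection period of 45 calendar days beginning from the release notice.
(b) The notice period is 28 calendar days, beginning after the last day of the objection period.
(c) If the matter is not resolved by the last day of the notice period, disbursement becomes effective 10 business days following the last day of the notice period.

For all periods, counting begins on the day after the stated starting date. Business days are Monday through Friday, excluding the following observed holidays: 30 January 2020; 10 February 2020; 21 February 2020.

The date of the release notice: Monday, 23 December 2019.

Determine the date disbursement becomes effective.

19 March 2020

The last day of the objection period: 45 calendar days after 23 December 2019 is 6 February 2020.
Adding 28 calendar days to 6 February 2020 gives 5 March 2020, which is the last day of the notice period.
The date disbursement becomes effective: 10 business days after Thursday, 5 March 2020, skipping weekends — Mar 6, Mar 9, Mar 10, Mar 11, Mar 12, Mar 13, Mar 16, Mar 17, Mar 18, Mar 19 — lands on Thursday, 19 March 2020.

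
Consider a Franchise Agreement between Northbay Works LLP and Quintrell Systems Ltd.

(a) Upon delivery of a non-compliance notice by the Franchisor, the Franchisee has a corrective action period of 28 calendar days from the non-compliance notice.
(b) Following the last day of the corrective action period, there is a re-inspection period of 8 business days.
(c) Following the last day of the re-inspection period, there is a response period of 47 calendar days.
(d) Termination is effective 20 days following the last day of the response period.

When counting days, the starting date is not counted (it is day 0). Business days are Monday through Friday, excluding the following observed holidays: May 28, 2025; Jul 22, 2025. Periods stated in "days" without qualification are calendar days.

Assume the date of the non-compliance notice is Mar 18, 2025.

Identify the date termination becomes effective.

Jul 1, 2025

The last day of the corrective action period: Mar 18, 2025 + 28 days = Apr 15, 2025.
The last day of the re-inspection period: counting 8 business days from Tuesday, Apr 15, 2025 (Apr 16, Apr 17, Apr 18, Apr 21, Apr 22, Apr 23, Apr 24, Apr 25, skipping weekends) reaches Friday, Apr 25, 2025.
Adding 47 calendar days to Apr 25, 2025 gives Jun 11, 2025, which is the last day of the response period.
The date termination becomes effective: 20 calendar days after Jun 11, 2025 is Jul 1, 2025.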